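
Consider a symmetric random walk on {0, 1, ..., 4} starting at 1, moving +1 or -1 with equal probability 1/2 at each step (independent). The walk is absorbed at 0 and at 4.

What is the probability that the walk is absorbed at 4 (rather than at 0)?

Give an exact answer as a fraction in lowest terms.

Answer: 1/4

Derivation:
Symmetric walk (p = 1/2): the harmonic-function argument gives P(hit 4 before 0 | start at 1) = a/N.
P = 1/4 = 1/4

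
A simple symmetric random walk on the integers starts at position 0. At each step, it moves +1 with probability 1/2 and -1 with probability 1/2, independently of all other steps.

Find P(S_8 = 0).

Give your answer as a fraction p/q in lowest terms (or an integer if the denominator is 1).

Answer: 35/128

Derivation:
To reach position 0 after 8 steps: need 4 steps of +1 and 4 of -1.
Favorable paths: C(8,4) = 70
Total paths: 2^8 = 256
P = 70/256 = 35/128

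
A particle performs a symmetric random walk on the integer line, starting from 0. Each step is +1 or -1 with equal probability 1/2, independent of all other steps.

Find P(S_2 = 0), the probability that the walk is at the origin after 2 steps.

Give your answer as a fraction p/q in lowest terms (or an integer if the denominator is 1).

Answer: 1/2

Derivation:
To return to 0 after 2 steps: need exactly 1 step of +1 and 1 of -1.
Favorable paths: C(2,1) = 2
Total paths: 2^2 = 4
P = 2/4 = 1/2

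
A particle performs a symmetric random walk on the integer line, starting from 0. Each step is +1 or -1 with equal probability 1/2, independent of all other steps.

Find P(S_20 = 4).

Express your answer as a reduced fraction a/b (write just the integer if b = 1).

Answer: 62985/524288

Derivation:
To reach position 4 after 20 steps: need 12 steps of +1 and 8 of -1.
Favorable paths: C(20,12) = 125970
Total paths: 2^20 = 1048576
P = 125970/1048576 = 62985/524288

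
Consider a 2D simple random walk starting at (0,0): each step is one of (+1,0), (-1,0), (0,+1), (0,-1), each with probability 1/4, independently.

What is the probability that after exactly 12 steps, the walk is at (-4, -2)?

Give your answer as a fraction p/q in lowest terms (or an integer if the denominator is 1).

Let h be the number of horizontal steps (so 12-h are vertical). To end at (-4,-2) need (h-4)/2 right-steps and ((12-h)-2)/2 up-steps.
Sum over h with 4 ≤ h ≤ 10, h ≡ 0 (mod 2), 12-h ≡ 0 (mod 2):
h=4: C(12,4)·C(4,0)·C(8,3) = 495·1·56 = 27720
h=6: C(12,6)·C(6,1)·C(6,2) = 924·6·15 = 83160
h=8: C(12,8)·C(8,2)·C(4,1) = 495·28·4 = 55440
h=10: C(12,10)·C(10,3)·C(2,0) = 66·120·1 = 7920
Total favorable: 174240
Total paths: 4^12 = 16777216
P = 174240/16777216 = 5445/524288

Answer: 5445/524288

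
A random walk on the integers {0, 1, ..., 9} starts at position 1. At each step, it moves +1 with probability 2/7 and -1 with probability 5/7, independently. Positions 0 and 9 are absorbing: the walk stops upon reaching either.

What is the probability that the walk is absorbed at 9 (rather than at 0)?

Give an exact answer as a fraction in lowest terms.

Answer: 256/650871

Derivation:
Biased walk: p = 2/7, q = 5/7, r = q/p = 5/2
Gambler's ruin: P(hit 9 before 0 | start at 1) = (1 - r^a)/(1 - r^N)
r^1 = 5/2; r^9 = 1953125/512
P = (1 - 5/2) / (1 - 1953125/512) = -3/2 / -1952613/512 = 256/650871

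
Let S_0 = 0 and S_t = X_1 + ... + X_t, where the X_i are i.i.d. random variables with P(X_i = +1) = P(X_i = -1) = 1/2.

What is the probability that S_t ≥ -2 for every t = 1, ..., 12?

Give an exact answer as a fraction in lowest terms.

Let f(t,s) = #length-t paths at position s with S_1..S_t all ≥ -2.
f(t,s) = f(t-1,s-1) + f(t-1,s+1) for s ≥ -2; f(t,s) = 0 for s < -2.
t=0: f(0,0)=1
t=1: f(1,-1)=1 f(1,1)=1
t=2: f(2,-2)=1 f(2,0)=2 f(2,2)=1
t=3: f(3,-1)=3 f(3,1)=3 f(3,3)=1
t=4: f(4,-2)=3 f(4,0)=6 f(4,2)=4 f(4,4)=1
t=5: f(5,-1)=9 f(5,1)=10 f(5,3)=5 f(5,5)=1
t=6: f(6,-2)=9 f(6,0)=19 f(6,2)=15 f(6,4)=6 f(6,6)=1
t=7: f(7,-1)=28 f(7,1)=34 f(7,3)=21 f(7,5)=7 f(7,7)=1
t=8: f(8,-2)=28 f(8,0)=62 f(8,2)=55 f(8,4)=28 f(8,6)=8 f(8,8)=1
t=9: f(9,-1)=90 f(9,1)=117 f(9,3)=83 f(9,5)=36 f(9,7)=9 f(9,9)=1
t=10: f(10,-2)=90 f(10,0)=207 f(10,2)=200 f(10,4)=119 f(10,6)=45 f(10,8)=10 f(10,10)=1
t=11: f(11,-1)=297 f(11,1)=407 f(11,3)=319 f(11,5)=164 f(11,7)=55 f(11,9)=11 f(11,11)=1
t=12: f(12,-2)=297 f(12,0)=704 f(12,2)=726 f(12,4)=483 f(12,6)=219 f(12,8)=66 f(12,10)=12 f(12,12)=1
Σ_s f(12,s) = 2508
P = 2508/4096 = 627/1024

Answer: 627/1024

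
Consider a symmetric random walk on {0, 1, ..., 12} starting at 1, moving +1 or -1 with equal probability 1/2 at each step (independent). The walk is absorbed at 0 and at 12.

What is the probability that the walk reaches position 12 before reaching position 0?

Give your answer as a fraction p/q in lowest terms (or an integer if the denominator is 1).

Answer: 1/12

Derivation:
Symmetric walk (p = 1/2): the harmonic-function argument gives P(hit 12 before 0 | start at 1) = a/N.
P = 1/12 = 1/12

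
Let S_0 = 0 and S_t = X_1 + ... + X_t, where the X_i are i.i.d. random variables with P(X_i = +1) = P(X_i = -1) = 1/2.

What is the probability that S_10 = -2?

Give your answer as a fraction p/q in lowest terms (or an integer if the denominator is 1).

To reach position -2 after 10 steps: need 4 steps of +1 and 6 of -1.
Favorable paths: C(10,4) = 210
Total paths: 2^10 = 1024
P = 210/1024 = 105/512

Answer: 105/512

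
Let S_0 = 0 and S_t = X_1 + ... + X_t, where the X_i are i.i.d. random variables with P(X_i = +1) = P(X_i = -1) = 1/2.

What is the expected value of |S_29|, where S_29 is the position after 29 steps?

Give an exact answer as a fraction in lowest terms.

Answer: 145422675/33554432

Derivation:
S_29 takes values m ≡ 1 (mod 2) with |m| ≤ 29; P(S_29=m) = C(29,(29+m)/2)/2^29.
Total paths: 2^29 = 536870912
Distribution: P(S=-29)=1/536870912, P(S=-27)=29/536870912, P(S=-25)=406/536870912, P(S=-23)=3654/536870912, P(S=-21)=23751/536870912, P(S=-19)=118755/536870912, P(S=-17)=475020/536870912, P(S=-15)=1560780/536870912, P(S=-13)=4292145/536870912, P(S=-11)=10015005/536870912, P(S=-9)=20030010/536870912, P(S=-7)=34597290/536870912, P(S=-5)=51895935/536870912, P(S=-3)=67863915/536870912, P(S=-1)=77558760/536870912, P(S=1)=77558760/536870912, P(S=3)=67863915/536870912, P(S=5)=51895935/536870912, P(S=7)=34597290/536870912, P(S=9)=20030010/536870912, P(S=11)=10015005/536870912, P(S=13)=4292145/536870912, P(S=15)=1560780/536870912, P(S=17)=475020/536870912, P(S=19)=118755/536870912, P(S=21)=23751/536870912, P(S=23)=3654/536870912, P(S=25)=406/536870912, P(S=27)=29/536870912, P(S=29)=1/536870912
E[|S_29|] = Σ_m |m|·P(S_29=m) = 2326762800/536870912 = 145422675/33554432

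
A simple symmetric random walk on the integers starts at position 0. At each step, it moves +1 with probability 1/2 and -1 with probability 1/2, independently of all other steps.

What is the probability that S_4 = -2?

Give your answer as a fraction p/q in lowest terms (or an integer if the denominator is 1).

To reach position -2 after 4 steps: need 1 step of +1 and 3 of -1.
Favorable paths: C(4,1) = 4
Total paths: 2^4 = 16
P = 4/16 = 1/4

Answer: 1/4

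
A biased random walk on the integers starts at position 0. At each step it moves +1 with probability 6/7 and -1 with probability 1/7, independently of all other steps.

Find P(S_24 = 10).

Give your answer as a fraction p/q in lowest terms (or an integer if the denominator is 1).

To reach position 10 after 24 steps: need 17 steps of +1 and 7 steps of -1.
Number of such sequences: C(24,17) = 346104
Each has probability (6/7)^17 · (1/7)^7 = 16926659444736/191581231380566414401
P = 346104 · 16926659444736/191581231380566414401 = 5858384540460908544/191581231380566414401

Answer: 5858384540460908544/191581231380566414401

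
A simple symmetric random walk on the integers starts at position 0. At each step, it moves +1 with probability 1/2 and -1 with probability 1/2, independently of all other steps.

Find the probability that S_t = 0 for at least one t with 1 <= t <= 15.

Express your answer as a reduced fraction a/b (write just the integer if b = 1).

Count via complement. Let g(t,s) = #length-t paths at position s with S_1..S_t all ≠ 0.
g(t,s) = g(t-1,s-1) + g(t-1,s+1) for s ≠ 0; g(t,0) = 0.
t=0: g(0,0)=1
t=1: g(1,-1)=1 g(1,1)=1
t=2: g(2,-2)=1 g(2,2)=1
t=3: g(3,-3)=1 g(3,-1)=1 g(3,1)=1 g(3,3)=1
t=4: g(4,-4)=1 g(4,-2)=2 g(4,2)=2 g(4,4)=1
t=5: g(5,-5)=1 g(5,-3)=3 g(5,-1)=2 g(5,1)=2 g(5,3)=3 g(5,5)=1
t=6: g(6,-6)=1 g(6,-4)=4 g(6,-2)=5 g(6,2)=5 g(6,4)=4 g(6,6)=1
t=7: g(7,-7)=1 g(7,-5)=5 g(7,-3)=9 g(7,-1)=5 g(7,1)=5 g(7,3)=9 g(7,5)=5 g(7,7)=1
t=8: g(8,-8)=1 g(8,-6)=6 g(8,-4)=14 g(8,-2)=14 g(8,2)=14 g(8,4)=14 g(8,6)=6 g(8,8)=1
t=9: g(9,-9)=1 g(9,-7)=7 g(9,-5)=20 g(9,-3)=28 g(9,-1)=14 g(9,1)=14 g(9,3)=28 g(9,5)=20 g(9,7)=7 g(9,9)=1
t=10: g(10,-10)=1 g(10,-8)=8 g(10,-6)=27 g(10,-4)=48 g(10,-2)=42 g(10,2)=42 g(10,4)=48 g(10,6)=27 g(10,8)=8 g(10,10)=1
t=11: g(11,-11)=1 g(11,-9)=9 g(11,-7)=35 g(11,-5)=75 g(11,-3)=90 g(11,-1)=42 g(11,1)=42 g(11,3)=90 g(11,5)=75 g(11,7)=35 g(11,9)=9 g(11,11)=1
t=12: g(12,-12)=1 g(12,-10)=10 g(12,-8)=44 g(12,-6)=110 g(12,-4)=165 g(12,-2)=132 g(12,2)=132 g(12,4)=165 g(12,6)=110 g(12,8)=44 g(12,10)=10 g(12,12)=1
t=13: g(13,-13)=1 g(13,-11)=11 g(13,-9)=54 g(13,-7)=154 g(13,-5)=275 g(13,-3)=297 g(13,-1)=132 g(13,1)=132 g(13,3)=297 g(13,5)=275 g(13,7)=154 g(13,9)=54 g(13,11)=11 g(13,13)=1
t=14: g(14,-14)=1 g(14,-12)=12 g(14,-10)=65 g(14,-8)=208 g(14,-6)=429 g(14,-4)=572 g(14,-2)=429 g(14,2)=429 g(14,4)=572 g(14,6)=429 g(14,8)=208 g(14,10)=65 g(14,12)=12 g(14,14)=1
t=15: g(15,-15)=1 g(15,-13)=13 g(15,-11)=77 g(15,-9)=273 g(15,-7)=637 g(15,-5)=1001 g(15,-3)=1001 g(15,-1)=429 g(15,1)=429 g(15,3)=1001 g(15,5)=1001 g(15,7)=637 g(15,9)=273 g(15,11)=77 g(15,13)=13 g(15,15)=1
Paths never hitting 0: Σ_s g(15,s) = 6864
Paths hitting 0: 2^15 - 6864 = 25904
P = 25904/32768 = 1619/2048

Answer: 1619/2048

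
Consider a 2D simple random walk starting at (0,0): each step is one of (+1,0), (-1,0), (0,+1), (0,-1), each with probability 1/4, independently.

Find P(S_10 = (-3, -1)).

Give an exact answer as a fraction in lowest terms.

Answer: 1575/65536

Derivation:
Let h be the number of horizontal steps (so 10-h are vertical). To end at (-3,-1) need (h-3)/2 right-steps and ((10-h)-1)/2 up-steps.
Sum over h with 3 ≤ h ≤ 9, h ≡ 1 (mod 2), 10-h ≡ 1 (mod 2):
h=3: C(10,3)·C(3,0)·C(7,3) = 120·1·35 = 4200
h=5: C(10,5)·C(5,1)·C(5,2) = 252·5·10 = 12600
h=7: C(10,7)·C(7,2)·C(3,1) = 120·21·3 = 7560
h=9: C(10,9)·C(9,3)·C(1,0) = 10·84·1 = 840
Total favorable: 25200
Total paths: 4^10 = 1048576
P = 25200/1048576 = 1575/65536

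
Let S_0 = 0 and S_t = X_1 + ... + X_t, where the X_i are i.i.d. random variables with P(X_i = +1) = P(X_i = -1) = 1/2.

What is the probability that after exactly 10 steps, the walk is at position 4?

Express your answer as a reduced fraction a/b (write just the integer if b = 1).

Answer: 15/128

Derivation:
To reach position 4 after 10 steps: need 7 steps of +1 and 3 of -1.
Favorable paths: C(10,7) = 120
Total paths: 2^10 = 1024
P = 120/1024 = 15/128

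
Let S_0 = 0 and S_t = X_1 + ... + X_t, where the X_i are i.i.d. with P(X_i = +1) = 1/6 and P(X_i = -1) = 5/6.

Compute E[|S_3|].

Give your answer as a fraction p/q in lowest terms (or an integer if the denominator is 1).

S_3 takes values m ≡ 1 (mod 2) with |m| ≤ 3; P(S_3=m) = C(3,(3+m)/2) · (1/6)^((3+m)/2) · (5/6)^((3-m)/2).
Distribution: P(S=-3)=125/216, P(S=-1)=25/72, P(S=1)=5/72, P(S=3)=1/216
E[|S_3|] = Σ_m |m|·P(S_3=m) = 13/6

Answer: 13/6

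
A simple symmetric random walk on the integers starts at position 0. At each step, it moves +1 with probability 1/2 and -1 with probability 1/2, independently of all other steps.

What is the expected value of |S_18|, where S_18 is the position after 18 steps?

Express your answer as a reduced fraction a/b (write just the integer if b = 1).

Answer: 109395/32768

Derivation:
S_18 takes values m ≡ 0 (mod 2) with |m| ≤ 18; P(S_18=m) = C(18,(18+m)/2)/2^18.
Total paths: 2^18 = 262144
Distribution: P(S=-18)=1/262144, P(S=-16)=18/262144, P(S=-14)=153/262144, P(S=-12)=816/262144, P(S=-10)=3060/262144, P(S=-8)=8568/262144, P(S=-6)=18564/262144, P(S=-4)=31824/262144, P(S=-2)=43758/262144, P(S=0)=48620/262144, P(S=2)=43758/262144, P(S=4)=31824/262144, P(S=6)=18564/262144, P(S=8)=8568/262144, P(S=10)=3060/262144, P(S=12)=816/262144, P(S=14)=153/262144, P(S=16)=18/262144, P(S=18)=1/262144
E[|S_18|] = Σ_m |m|·P(S_18=m) = 875160/262144 = 109395/32768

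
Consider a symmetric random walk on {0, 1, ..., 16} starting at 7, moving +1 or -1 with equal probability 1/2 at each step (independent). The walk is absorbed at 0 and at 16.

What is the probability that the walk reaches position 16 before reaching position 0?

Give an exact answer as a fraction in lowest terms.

Symmetric walk (p = 1/2): the harmonic-function argument gives P(hit 16 before 0 | start at 7) = a/N.
P = 7/16 = 7/16

Answer: 7/16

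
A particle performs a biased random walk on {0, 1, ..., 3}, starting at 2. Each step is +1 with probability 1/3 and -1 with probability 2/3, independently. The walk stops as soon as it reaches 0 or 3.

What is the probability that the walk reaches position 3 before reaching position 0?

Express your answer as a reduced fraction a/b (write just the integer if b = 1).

Answer: 3/7

Derivation:
Biased walk: p = 1/3, q = 2/3, r = q/p = 2
Gambler's ruin: P(hit 3 before 0 | start at 2) = (1 - r^a)/(1 - r^N)
r^2 = 4; r^3 = 8
P = (1 - 4) / (1 - 8) = -3 / -7 = 3/7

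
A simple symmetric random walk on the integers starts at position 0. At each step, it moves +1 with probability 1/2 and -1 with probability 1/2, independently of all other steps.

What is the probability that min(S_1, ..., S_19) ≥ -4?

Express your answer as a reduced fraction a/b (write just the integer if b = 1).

Answer: 96577/131072

Derivation:
Let f(t,s) = #length-t paths at position s with S_1..S_t all ≥ -4.
f(t,s) = f(t-1,s-1) + f(t-1,s+1) for s ≥ -4; f(t,s) = 0 for s < -4.
t=0: f(0,0)=1
t=1: f(1,-1)=1 f(1,1)=1
t=2: f(2,-2)=1 f(2,0)=2 f(2,2)=1
t=3: f(3,-3)=1 f(3,-1)=3 f(3,1)=3 f(3,3)=1
t=4: f(4,-4)=1 f(4,-2)=4 f(4,0)=6 f(4,2)=4 f(4,4)=1
t=5: f(5,-3)=5 f(5,-1)=10 f(5,1)=10 f(5,3)=5 f(5,5)=1
t=6: f(6,-4)=5 f(6,-2)=15 f(6,0)=20 f(6,2)=15 f(6,4)=6 f(6,6)=1
t=7: f(7,-3)=20 f(7,-1)=35 f(7,1)=35 f(7,3)=21 f(7,5)=7 f(7,7)=1
t=8: f(8,-4)=20 f(8,-2)=55 f(8,0)=70 f(8,2)=56 f(8,4)=28 f(8,6)=8 f(8,8)=1
t=9: f(9,-3)=75 f(9,-1)=125 f(9,1)=126 f(9,3)=84 f(9,5)=36 f(9,7)=9 f(9,9)=1
t=10: f(10,-4)=75 f(10,-2)=200 f(10,0)=251 f(10,2)=210 f(10,4)=120 f(10,6)=45 f(10,8)=10 f(10,10)=1
t=11: f(11,-3)=275 f(11,-1)=451 f(11,1)=461 f(11,3)=330 f(11,5)=165 f(11,7)=55 f(11,9)=11 f(11,11)=1
t=12: f(12,-4)=275 f(12,-2)=726 f(12,0)=912 f(12,2)=791 f(12,4)=495 f(12,6)=220 f(12,8)=66 f(12,10)=12 f(12,12)=1
t=13: f(13,-3)=1001 f(13,-1)=1638 f(13,1)=1703 f(13,3)=1286 f(13,5)=715 f(13,7)=286 f(13,9)=78 f(13,11)=13 f(13,13)=1
t=14: f(14,-4)=1001 f(14,-2)=2639 f(14,0)=3341 f(14,2)=2989 f(14,4)=2001 f(14,6)=1001 f(14,8)=364 f(14,10)=91 f(14,12)=14 f(14,14)=1
t=15: f(15,-3)=3640 f(15,-1)=5980 f(15,1)=6330 f(15,3)=4990 f(15,5)=3002 f(15,7)=1365 f(15,9)=455 f(15,11)=105 f(15,13)=15 f(15,15)=1
t=16: f(16,-4)=3640 f(16,-2)=9620 f(16,0)=12310 f(16,2)=11320 f(16,4)=7992 f(16,6)=4367 f(16,8)=1820 f(16,10)=560 f(16,12)=120 f(16,14)=16 f(16,16)=1
t=17: f(17,-3)=13260 f(17,-1)=21930 f(17,1)=23630 f(17,3)=19312 f(17,5)=12359 f(17,7)=6187 f(17,9)=2380 f(17,11)=680 f(17,13)=136 f(17,15)=17 f(17,17)=1
t=18: f(18,-4)=13260 f(18,-2)=35190 f(18,0)=45560 f(18,2)=42942 f(18,4)=31671 f(18,6)=18546 f(18,8)=8567 f(18,10)=3060 f(18,12)=816 f(18,14)=153 f(18,16)=18 f(18,18)=1
t=19: f(19,-3)=48450 f(19,-1)=80750 f(19,1)=88502 f(19,3)=74613 f(19,5)=50217 f(19,7)=27113 f(19,9)=11627 f(19,11)=3876 f(19,13)=969 f(19,15)=171 f(19,17)=19 f(19,19)=1
Σ_s f(19,s) = 386308
P = 386308/524288 = 96577/131072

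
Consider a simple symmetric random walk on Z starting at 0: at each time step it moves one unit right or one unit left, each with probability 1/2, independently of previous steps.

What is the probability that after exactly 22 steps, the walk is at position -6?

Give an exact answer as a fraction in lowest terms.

To reach position -6 after 22 steps: need 8 steps of +1 and 14 of -1.
Favorable paths: C(22,8) = 319770
Total paths: 2^22 = 4194304
P = 319770/4194304 = 159885/2097152

Answer: 159885/2097152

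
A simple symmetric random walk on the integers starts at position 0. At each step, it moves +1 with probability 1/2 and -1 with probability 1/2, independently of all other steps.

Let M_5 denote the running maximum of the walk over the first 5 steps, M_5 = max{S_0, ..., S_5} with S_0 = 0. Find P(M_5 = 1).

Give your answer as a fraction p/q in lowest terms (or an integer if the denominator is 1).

Answer: 5/16

Derivation:
Let M_5 = max(S_0,...,S_5). Use the reflection principle: for j ≥ 1, #{paths with M_5 ≥ j} = #{S_5 ≥ j} + #{S_5 ≥ j+1}.
By reflection, #{M_5 ≥ 1} = #{S_5 ≥ 1} + #{S_5 ≥ 2} = 16 + 6 = 22.
#{M_5 ≥ 2} = #{S_5 ≥ 2} + #{S_5 ≥ 3} = 6 + 6 = 12.
#{M_5 = 1} = 22 - 12 = 10.
P(M_5 = 1) = 10/32 = 5/16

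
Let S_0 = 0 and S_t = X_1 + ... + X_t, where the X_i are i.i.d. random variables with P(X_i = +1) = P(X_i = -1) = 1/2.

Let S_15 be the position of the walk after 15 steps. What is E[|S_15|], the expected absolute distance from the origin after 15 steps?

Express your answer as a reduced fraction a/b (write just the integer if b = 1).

S_15 takes values m ≡ 1 (mod 2) with |m| ≤ 15; P(S_15=m) = C(15,(15+m)/2)/2^15.
Total paths: 2^15 = 32768
Distribution: P(S=-15)=1/32768, P(S=-13)=15/32768, P(S=-11)=105/32768, P(S=-9)=455/32768, P(S=-7)=1365/32768, P(S=-5)=3003/32768, P(S=-3)=5005/32768, P(S=-1)=6435/32768, P(S=1)=6435/32768, P(S=3)=5005/32768, P(S=5)=3003/32768, P(S=7)=1365/32768, P(S=9)=455/32768, P(S=11)=105/32768, P(S=13)=15/32768, P(S=15)=1/32768
E[|S_15|] = Σ_m |m|·P(S_15=m) = 102960/32768 = 6435/2048

Answer: 6435/2048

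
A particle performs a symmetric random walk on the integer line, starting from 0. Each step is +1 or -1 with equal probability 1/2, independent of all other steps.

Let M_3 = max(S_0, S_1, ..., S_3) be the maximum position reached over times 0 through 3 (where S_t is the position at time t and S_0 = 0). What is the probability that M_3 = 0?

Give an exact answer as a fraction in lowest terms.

Let M_3 = max(S_0,...,S_3). Use the reflection principle: for j ≥ 1, #{paths with M_3 ≥ j} = #{S_3 ≥ j} + #{S_3 ≥ j+1}.
P(M_3 ≥ 0) = 1 since S_0 = 0, so #{M_3 ≥ 0} = 8.
#{M_3 ≥ 1} = #{S_3 ≥ 1} + #{S_3 ≥ 2} = 4 + 1 = 5.
#{M_3 = 0} = 8 - 5 = 3.
P(M_3 = 0) = 3/8 = 3/8

Answer: 3/8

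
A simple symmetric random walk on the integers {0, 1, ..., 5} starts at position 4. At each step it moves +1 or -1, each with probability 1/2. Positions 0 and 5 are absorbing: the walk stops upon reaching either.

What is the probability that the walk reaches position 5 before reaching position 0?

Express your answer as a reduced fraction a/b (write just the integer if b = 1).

Symmetric walk (p = 1/2): the harmonic-function argument gives P(hit 5 before 0 | start at 4) = a/N.
P = 4/5 = 4/5

Answer: 4/5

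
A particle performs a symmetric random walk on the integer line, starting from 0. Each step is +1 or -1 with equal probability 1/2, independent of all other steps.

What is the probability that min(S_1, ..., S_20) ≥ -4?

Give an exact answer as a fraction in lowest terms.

Let f(t,s) = #length-t paths at position s with S_1..S_t all ≥ -4.
f(t,s) = f(t-1,s-1) + f(t-1,s+1) for s ≥ -4; f(t,s) = 0 for s < -4.
t=0: f(0,0)=1
t=1: f(1,-1)=1 f(1,1)=1
t=2: f(2,-2)=1 f(2,0)=2 f(2,2)=1
t=3: f(3,-3)=1 f(3,-1)=3 f(3,1)=3 f(3,3)=1
t=4: f(4,-4)=1 f(4,-2)=4 f(4,0)=6 f(4,2)=4 f(4,4)=1
t=5: f(5,-3)=5 f(5,-1)=10 f(5,1)=10 f(5,3)=5 f(5,5)=1
t=6: f(6,-4)=5 f(6,-2)=15 f(6,0)=20 f(6,2)=15 f(6,4)=6 f(6,6)=1
t=7: f(7,-3)=20 f(7,-1)=35 f(7,1)=35 f(7,3)=21 f(7,5)=7 f(7,7)=1
t=8: f(8,-4)=20 f(8,-2)=55 f(8,0)=70 f(8,2)=56 f(8,4)=28 f(8,6)=8 f(8,8)=1
t=9: f(9,-3)=75 f(9,-1)=125 f(9,1)=126 f(9,3)=84 f(9,5)=36 f(9,7)=9 f(9,9)=1
t=10: f(10,-4)=75 f(10,-2)=200 f(10,0)=251 f(10,2)=210 f(10,4)=120 f(10,6)=45 f(10,8)=10 f(10,10)=1
t=11: f(11,-3)=275 f(11,-1)=451 f(11,1)=461 f(11,3)=330 f(11,5)=165 f(11,7)=55 f(11,9)=11 f(11,11)=1
t=12: f(12,-4)=275 f(12,-2)=726 f(12,0)=912 f(12,2)=791 f(12,4)=495 f(12,6)=220 f(12,8)=66 f(12,10)=12 f(12,12)=1
t=13: f(13,-3)=1001 f(13,-1)=1638 f(13,1)=1703 f(13,3)=1286 f(13,5)=715 f(13,7)=286 f(13,9)=78 f(13,11)=13 f(13,13)=1
t=14: f(14,-4)=1001 f(14,-2)=2639 f(14,0)=3341 f(14,2)=2989 f(14,4)=2001 f(14,6)=1001 f(14,8)=364 f(14,10)=91 f(14,12)=14 f(14,14)=1
t=15: f(15,-3)=3640 f(15,-1)=5980 f(15,1)=6330 f(15,3)=4990 f(15,5)=3002 f(15,7)=1365 f(15,9)=455 f(15,11)=105 f(15,13)=15 f(15,15)=1
t=16: f(16,-4)=3640 f(16,-2)=9620 f(16,0)=12310 f(16,2)=11320 f(16,4)=7992 f(16,6)=4367 f(16,8)=1820 f(16,10)=560 f(16,12)=120 f(16,14)=16 f(16,16)=1
t=17: f(17,-3)=13260 f(17,-1)=21930 f(17,1)=23630 f(17,3)=19312 f(17,5)=12359 f(17,7)=6187 f(17,9)=2380 f(17,11)=680 f(17,13)=136 f(17,15)=17 f(17,17)=1
t=18: f(18,-4)=13260 f(18,-2)=35190 f(18,0)=45560 f(18,2)=42942 f(18,4)=31671 f(18,6)=18546 f(18,8)=8567 f(18,10)=3060 f(18,12)=816 f(18,14)=153 f(18,16)=18 f(18,18)=1
t=19: f(19,-3)=48450 f(19,-1)=80750 f(19,1)=88502 f(19,3)=74613 f(19,5)=50217 f(19,7)=27113 f(19,9)=11627 f(19,11)=3876 f(19,13)=969 f(19,15)=171 f(19,17)=19 f(19,19)=1
t=20: f(20,-4)=48450 f(20,-2)=129200 f(20,0)=169252 f(20,2)=163115 f(20,4)=124830 f(20,6)=77330 f(20,8)=38740 f(20,10)=15503 f(20,12)=4845 f(20,14)=1140 f(20,16)=190 f(20,18)=20 f(20,20)=1
Σ_s f(20,s) = 772616
P = 772616/1048576 = 96577/131072

Answer: 96577/131072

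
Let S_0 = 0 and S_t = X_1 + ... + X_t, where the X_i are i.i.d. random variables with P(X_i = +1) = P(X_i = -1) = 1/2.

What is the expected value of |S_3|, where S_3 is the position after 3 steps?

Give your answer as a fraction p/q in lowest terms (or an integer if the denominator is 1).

Answer: 3/2

Derivation:
S_3 takes values m ≡ 1 (mod 2) with |m| ≤ 3; P(S_3=m) = C(3,(3+m)/2)/2^3.
Total paths: 2^3 = 8
Distribution: P(S=-3)=1/8, P(S=-1)=3/8, P(S=1)=3/8, P(S=3)=1/8
E[|S_3|] = Σ_m |m|·P(S_3=m) = 12/8 = 3/2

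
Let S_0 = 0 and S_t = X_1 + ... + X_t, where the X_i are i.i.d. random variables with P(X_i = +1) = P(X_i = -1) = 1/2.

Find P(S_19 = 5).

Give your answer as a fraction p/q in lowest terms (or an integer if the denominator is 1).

To reach position 5 after 19 steps: need 12 steps of +1 and 7 of -1.
Favorable paths: C(19,12) = 50388
Total paths: 2^19 = 524288
P = 50388/524288 = 12597/131072

Answer: 12597/131072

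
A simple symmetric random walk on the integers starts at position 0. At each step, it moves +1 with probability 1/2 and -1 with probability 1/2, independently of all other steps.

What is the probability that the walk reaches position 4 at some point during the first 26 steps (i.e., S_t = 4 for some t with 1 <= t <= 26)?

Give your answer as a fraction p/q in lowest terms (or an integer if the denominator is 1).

Answer: 1854169/4194304

Derivation:
Count via complement. Let g(t,s) = #length-t paths at position s with S_1..S_t all ≠ 4.
g(t,s) = g(t-1,s-1) + g(t-1,s+1) for s ≠ 4; g(t,4) = 0.
t=0: g(0,0)=1
t=1: g(1,-1)=1 g(1,1)=1
t=2: g(2,-2)=1 g(2,0)=2 g(2,2)=1
t=3: g(3,-3)=1 g(3,-1)=3 g(3,1)=3 g(3,3)=1
t=4: g(4,-4)=1 g(4,-2)=4 g(4,0)=6 g(4,2)=4
t=5: g(5,-5)=1 g(5,-3)=5 g(5,-1)=10 g(5,1)=10 g(5,3)=4
t=6: g(6,-6)=1 g(6,-4)=6 g(6,-2)=15 g(6,0)=20 g(6,2)=14
t=7: g(7,-7)=1 g(7,-5)=7 g(7,-3)=21 g(7,-1)=35 g(7,1)=34 g(7,3)=14
t=8: g(8,-8)=1 g(8,-6)=8 g(8,-4)=28 g(8,-2)=56 g(8,0)=69 g(8,2)=48
t=9: g(9,-9)=1 g(9,-7)=9 g(9,-5)=36 g(9,-3)=84 g(9,-1)=125 g(9,1)=117 g(9,3)=48
t=10: g(10,-10)=1 g(10,-8)=10 g(10,-6)=45 g(10,-4)=120 g(10,-2)=209 g(10,0)=242 g(10,2)=165
t=11: g(11,-11)=1 g(11,-9)=11 g(11,-7)=55 g(11,-5)=165 g(11,-3)=329 g(11,-1)=451 g(11,1)=407 g(11,3)=165
t=12: g(12,-12)=1 g(12,-10)=12 g(12,-8)=66 g(12,-6)=220 g(12,-4)=494 g(12,-2)=780 g(12,0)=858 g(12,2)=572
t=13: g(13,-13)=1 g(13,-11)=13 g(13,-9)=78 g(13,-7)=286 g(13,-5)=714 g(13,-3)=1274 g(13,-1)=1638 g(13,1)=1430 g(13,3)=572
t=14: g(14,-14)=1 g(14,-12)=14 g(14,-10)=91 g(14,-8)=364 g(14,-6)=1000 g(14,-4)=1988 g(14,-2)=2912 g(14,0)=3068 g(14,2)=2002
t=15: g(15,-15)=1 g(15,-13)=15 g(15,-11)=105 g(15,-9)=455 g(15,-7)=1364 g(15,-5)=2988 g(15,-3)=4900 g(15,-1)=5980 g(15,1)=5070 g(15,3)=2002
t=16: g(16,-16)=1 g(16,-14)=16 g(16,-12)=120 g(16,-10)=560 g(16,-8)=1819 g(16,-6)=4352 g(16,-4)=7888 g(16,-2)=10880 g(16,0)=11050 g(16,2)=7072
t=17: g(17,-17)=1 g(17,-15)=17 g(17,-13)=136 g(17,-11)=680 g(17,-9)=2379 g(17,-7)=6171 g(17,-5)=12240 g(17,-3)=18768 g(17,-1)=21930 g(17,1)=18122 g(17,3)=7072
t=18: g(18,-18)=1 g(18,-16)=18 g(18,-14)=153 g(18,-12)=816 g(18,-10)=3059 g(18,-8)=8550 g(18,-6)=18411 g(18,-4)=31008 g(18,-2)=40698 g(18,0)=40052 g(18,2)=25194
t=19: g(19,-19)=1 g(19,-17)=19 g(19,-15)=171 g(19,-13)=969 g(19,-11)=3875 g(19,-9)=11609 g(19,-7)=26961 g(19,-5)=49419 g(19,-3)=71706 g(19,-1)=80750 g(19,1)=65246 g(19,3)=25194
t=20: g(20,-20)=1 g(20,-18)=20 g(20,-16)=190 g(20,-14)=1140 g(20,-12)=4844 g(20,-10)=15484 g(20,-8)=38570 g(20,-6)=76380 g(20,-4)=121125 g(20,-2)=152456 g(20,0)=145996 g(20,2)=90440
t=21: g(21,-21)=1 g(21,-19)=21 g(21,-17)=210 g(21,-15)=1330 g(21,-13)=5984 g(21,-11)=20328 g(21,-9)=54054 g(21,-7)=114950 g(21,-5)=197505 g(21,-3)=273581 g(21,-1)=298452 g(21,1)=236436 g(21,3)=90440
t=22: g(22,-22)=1 g(22,-20)=22 g(22,-18)=231 g(22,-16)=1540 g(22,-14)=7314 g(22,-12)=26312 g(22,-10)=74382 g(22,-8)=169004 g(22,-6)=312455 g(22,-4)=471086 g(22,-2)=572033 g(22,0)=534888 g(22,2)=326876
t=23: g(23,-23)=1 g(23,-21)=23 g(23,-19)=253 g(23,-17)=1771 g(23,-15)=8854 g(23,-13)=33626 g(23,-11)=100694 g(23,-9)=243386 g(23,-7)=481459 g(23,-5)=783541 g(23,-3)=1043119 g(23,-1)=1106921 g(23,1)=861764 g(23,3)=326876
t=24: g(24,-24)=1 g(24,-22)=24 g(24,-20)=276 g(24,-18)=2024 g(24,-16)=10625 g(24,-14)=42480 g(24,-12)=134320 g(24,-10)=344080 g(24,-8)=724845 g(24,-6)=1265000 g(24,-4)=1826660 g(24,-2)=2150040 g(24,0)=1968685 g(24,2)=1188640
t=25: g(25,-25)=1 g(25,-23)=25 g(25,-21)=300 g(25,-19)=2300 g(25,-17)=12649 g(25,-15)=53105 g(25,-13)=176800 g(25,-11)=478400 g(25,-9)=1068925 g(25,-7)=1989845 g(25,-5)=3091660 g(25,-3)=3976700 g(25,-1)=4118725 g(25,1)=3157325 g(25,3)=1188640
t=26: g(26,-26)=1 g(26,-24)=26 g(26,-22)=325 g(26,-20)=2600 g(26,-18)=14949 g(26,-16)=65754 g(26,-14)=229905 g(26,-12)=655200 g(26,-10)=1547325 g(26,-8)=3058770 g(26,-6)=5081505 g(26,-4)=7068360 g(26,-2)=8095425 g(26,0)=7276050 g(26,2)=4345965
Paths never hitting 4: Σ_s g(26,s) = 37442160
Paths hitting 4: 2^26 - 37442160 = 29666704
P = 29666704/67108864 = 1854169/4194304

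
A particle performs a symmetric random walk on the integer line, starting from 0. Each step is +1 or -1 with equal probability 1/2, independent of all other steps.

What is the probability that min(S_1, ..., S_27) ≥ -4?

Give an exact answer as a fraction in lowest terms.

Let f(t,s) = #length-t paths at position s with S_1..S_t all ≥ -4.
f(t,s) = f(t-1,s-1) + f(t-1,s+1) for s ≥ -4; f(t,s) = 0 for s < -4.
t=0: f(0,0)=1
t=1: f(1,-1)=1 f(1,1)=1
t=2: f(2,-2)=1 f(2,0)=2 f(2,2)=1
t=3: f(3,-3)=1 f(3,-1)=3 f(3,1)=3 f(3,3)=1
t=4: f(4,-4)=1 f(4,-2)=4 f(4,0)=6 f(4,2)=4 f(4,4)=1
t=5: f(5,-3)=5 f(5,-1)=10 f(5,1)=10 f(5,3)=5 f(5,5)=1
t=6: f(6,-4)=5 f(6,-2)=15 f(6,0)=20 f(6,2)=15 f(6,4)=6 f(6,6)=1
t=7: f(7,-3)=20 f(7,-1)=35 f(7,1)=35 f(7,3)=21 f(7,5)=7 f(7,7)=1
t=8: f(8,-4)=20 f(8,-2)=55 f(8,0)=70 f(8,2)=56 f(8,4)=28 f(8,6)=8 f(8,8)=1
t=9: f(9,-3)=75 f(9,-1)=125 f(9,1)=126 f(9,3)=84 f(9,5)=36 f(9,7)=9 f(9,9)=1
t=10: f(10,-4)=75 f(10,-2)=200 f(10,0)=251 f(10,2)=210 f(10,4)=120 f(10,6)=45 f(10,8)=10 f(10,10)=1
t=11: f(11,-3)=275 f(11,-1)=451 f(11,1)=461 f(11,3)=330 f(11,5)=165 f(11,7)=55 f(11,9)=11 f(11,11)=1
t=12: f(12,-4)=275 f(12,-2)=726 f(12,0)=912 f(12,2)=791 f(12,4)=495 f(12,6)=220 f(12,8)=66 f(12,10)=12 f(12,12)=1
t=13: f(13,-3)=1001 f(13,-1)=1638 f(13,1)=1703 f(13,3)=1286 f(13,5)=715 f(13,7)=286 f(13,9)=78 f(13,11)=13 f(13,13)=1
t=14: f(14,-4)=1001 f(14,-2)=2639 f(14,0)=3341 f(14,2)=2989 f(14,4)=2001 f(14,6)=1001 f(14,8)=364 f(14,10)=91 f(14,12)=14 f(14,14)=1
t=15: f(15,-3)=3640 f(15,-1)=5980 f(15,1)=6330 f(15,3)=4990 f(15,5)=3002 f(15,7)=1365 f(15,9)=455 f(15,11)=105 f(15,13)=15 f(15,15)=1
t=16: f(16,-4)=3640 f(16,-2)=9620 f(16,0)=12310 f(16,2)=11320 f(16,4)=7992 f(16,6)=4367 f(16,8)=1820 f(16,10)=560 f(16,12)=120 f(16,14)=16 f(16,16)=1
t=17: f(17,-3)=13260 f(17,-1)=21930 f(17,1)=23630 f(17,3)=19312 f(17,5)=12359 f(17,7)=6187 f(17,9)=2380 f(17,11)=680 f(17,13)=136 f(17,15)=17 f(17,17)=1
t=18: f(18,-4)=13260 f(18,-2)=35190 f(18,0)=45560 f(18,2)=42942 f(18,4)=31671 f(18,6)=18546 f(18,8)=8567 f(18,10)=3060 f(18,12)=816 f(18,14)=153 f(18,16)=18 f(18,18)=1
t=19: f(19,-3)=48450 f(19,-1)=80750 f(19,1)=88502 f(19,3)=74613 f(19,5)=50217 f(19,7)=27113 f(19,9)=11627 f(19,11)=3876 f(19,13)=969 f(19,15)=171 f(19,17)=19 f(19,19)=1
t=20: f(20,-4)=48450 f(20,-2)=129200 f(20,0)=169252 f(20,2)=163115 f(20,4)=124830 f(20,6)=77330 f(20,8)=38740 f(20,10)=15503 f(20,12)=4845 f(20,14)=1140 f(20,16)=190 f(20,18)=20 f(20,20)=1
t=21: f(21,-3)=177650 f(21,-1)=298452 f(21,1)=332367 f(21,3)=287945 f(21,5)=202160 f(21,7)=116070 f(21,9)=54243 f(21,11)=20348 f(21,13)=5985 f(21,15)=1330 f(21,17)=210 f(21,19)=21 f(21,21)=1
t=22: f(22,-4)=177650 f(22,-2)=476102 f(22,0)=630819 f(22,2)=620312 f(22,4)=490105 f(22,6)=318230 f(22,8)=170313 f(22,10)=74591 f(22,12)=26333 f(22,14)=7315 f(22,16)=1540 f(22,18)=231 f(22,20)=22 f(22,22)=1
t=23: f(23,-3)=653752 f(23,-1)=1106921 f(23,1)=1251131 f(23,3)=1110417 f(23,5)=808335 f(23,7)=488543 f(23,9)=244904 f(23,11)=100924 f(23,13)=33648 f(23,15)=8855 f(23,17)=1771 f(23,19)=253 f(23,21)=23 f(23,23)=1
t=24: f(24,-4)=653752 f(24,-2)=1760673 f(24,0)=2358052 f(24,2)=2361548 f(24,4)=1918752 f(24,6)=1296878 f(24,8)=733447 f(24,10)=345828 f(24,12)=134572 f(24,14)=42503 f(24,16)=10626 f(24,18)=2024 f(24,20)=276 f(24,22)=24 f(24,24)=1
t=25: f(25,-3)=2414425 f(25,-1)=4118725 f(25,1)=4719600 f(25,3)=4280300 f(25,5)=3215630 f(25,7)=2030325 f(25,9)=1079275 f(25,11)=480400 f(25,13)=177075 f(25,15)=53129 f(25,17)=12650 f(25,19)=2300 f(25,21)=300 f(25,23)=25 f(25,25)=1
t=26: f(26,-4)=2414425 f(26,-2)=6533150 f(26,0)=8838325 f(26,2)=8999900 f(26,4)=7495930 f(26,6)=5245955 f(26,8)=3109600 f(26,10)=1559675 f(26,12)=657475 f(26,14)=230204 f(26,16)=65779 f(26,18)=14950 f(26,20)=2600 f(26,22)=325 f(26,24)=26 f(26,26)=1
t=27: f(27,-3)=8947575 f(27,-1)=15371475 f(27,1)=17838225 f(27,3)=16495830 f(27,5)=12741885 f(27,7)=8355555 f(27,9)=4669275 f(27,11)=2217150 f(27,13)=887679 f(27,15)=295983 f(27,17)=80729 f(27,19)=17550 f(27,21)=2925 f(27,23)=351 f(27,25)=27 f(27,27)=1
Σ_s f(27,s) = 87922215
P = 87922215/134217728 = 87922215/134217728

Answer: 87922215/134217728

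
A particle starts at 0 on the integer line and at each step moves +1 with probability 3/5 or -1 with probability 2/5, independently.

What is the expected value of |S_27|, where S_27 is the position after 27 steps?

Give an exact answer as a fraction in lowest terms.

S_27 takes values m ≡ 1 (mod 2) with |m| ≤ 27; P(S_27=m) = C(27,(27+m)/2) · (3/5)^((27+m)/2) · (2/5)^((27-m)/2).
Distribution: P(S=-27)=134217728/7450580596923828125, P(S=-25)=5435817984/7450580596923828125, P(S=-23)=105998450688/7450580596923828125, P(S=-21)=52999225344/298023223876953125, P(S=-19)=476993028096/298023223876953125, P(S=-17)=16456259469312/1490116119384765625, P(S=-15)=90509427081216/1490116119384765625, P(S=-13)=407292421865472/1490116119384765625, P(S=-11)=305469316399104/298023223876953125, P(S=-9)=967319501930496/298023223876953125, P(S=-7)=13058813276061696/1490116119384765625, P(S=-5)=30272703503597568/1490116119384765625, P(S=-3)=60545407007195136/1490116119384765625, P(S=-1)=20958025502490624/298023223876953125, P(S=1)=31437038253735936/298023223876953125, P(S=3)=204340748649283584/1490116119384765625, P(S=5)=229883342230444032/1490116119384765625, P(S=7)=223122067458960384/1490116119384765625, P(S=9)=37187011243160064/298023223876953125, P(S=11)=26422350093824256/298023223876953125, P(S=13)=79267050281472768/1490116119384765625, P(S=15)=39633525140736384/1490116119384765625, P(S=17)=16213714830301248/1490116119384765625, P(S=19)=1057416184584864/298023223876953125, P(S=21)=264354046146216/298023223876953125, P(S=23)=1189593207657972/7450580596923828125, P(S=25)=137260754729766/7450580596923828125, P(S=27)=7625597484987/7450580596923828125
E[|S_27|] = Σ_m |m|·P(S_27=m) = 9239657730733330407/1490116119384765625

Answer: 9239657730733330407/1490116119384765625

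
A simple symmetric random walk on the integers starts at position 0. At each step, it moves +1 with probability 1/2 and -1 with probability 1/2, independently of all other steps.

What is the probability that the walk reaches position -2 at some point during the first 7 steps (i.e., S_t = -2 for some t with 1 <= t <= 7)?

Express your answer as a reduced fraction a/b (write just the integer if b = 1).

Count via complement. Let g(t,s) = #length-t paths at position s with S_1..S_t all ≠ -2.
g(t,s) = g(t-1,s-1) + g(t-1,s+1) for s ≠ -2; g(t,-2) = 0.
t=0: g(0,0)=1
t=1: g(1,-1)=1 g(1,1)=1
t=2: g(2,0)=2 g(2,2)=1
t=3: g(3,-1)=2 g(3,1)=3 g(3,3)=1
t=4: g(4,0)=5 g(4,2)=4 g(4,4)=1
t=5: g(5,-1)=5 g(5,1)=9 g(5,3)=5 g(5,5)=1
t=6: g(6,0)=14 g(6,2)=14 g(6,4)=6 g(6,6)=1
t=7: g(7,-1)=14 g(7,1)=28 g(7,3)=20 g(7,5)=7 g(7,7)=1
Paths never hitting -2: Σ_s g(7,s) = 70
Paths hitting -2: 2^7 - 70 = 58
P = 58/128 = 29/64

Answer: 29/64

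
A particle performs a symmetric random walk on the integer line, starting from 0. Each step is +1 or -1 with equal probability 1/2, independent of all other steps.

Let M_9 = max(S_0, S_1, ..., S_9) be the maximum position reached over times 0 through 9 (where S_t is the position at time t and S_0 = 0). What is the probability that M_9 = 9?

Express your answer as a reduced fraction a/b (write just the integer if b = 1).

Let M_9 = max(S_0,...,S_9). Use the reflection principle: for j ≥ 1, #{paths with M_9 ≥ j} = #{S_9 ≥ j} + #{S_9 ≥ j+1}.
By reflection, #{M_9 ≥ 9} = #{S_9 ≥ 9} + #{S_9 ≥ 10} = 1 + 0 = 1.
#{M_9 ≥ 10} = #{S_9 ≥ 10} + #{S_9 ≥ 11} = 0 + 0 = 0.
#{M_9 = 9} = 1 - 0 = 1.
P(M_9 = 9) = 1/512 = 1/512

Answer: 1/512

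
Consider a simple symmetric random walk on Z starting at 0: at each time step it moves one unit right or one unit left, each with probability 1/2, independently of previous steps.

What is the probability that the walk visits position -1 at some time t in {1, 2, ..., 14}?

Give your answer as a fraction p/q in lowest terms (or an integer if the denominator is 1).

Count via complement. Let g(t,s) = #length-t paths at position s with S_1..S_t all ≠ -1.
g(t,s) = g(t-1,s-1) + g(t-1,s+1) for s ≠ -1; g(t,-1) = 0.
t=0: g(0,0)=1
t=1: g(1,1)=1
t=2: g(2,0)=1 g(2,2)=1
t=3: g(3,1)=2 g(3,3)=1
t=4: g(4,0)=2 g(4,2)=3 g(4,4)=1
t=5: g(5,1)=5 g(5,3)=4 g(5,5)=1
t=6: g(6,0)=5 g(6,2)=9 g(6,4)=5 g(6,6)=1
t=7: g(7,1)=14 g(7,3)=14 g(7,5)=6 g(7,7)=1
t=8: g(8,0)=14 g(8,2)=28 g(8,4)=20 g(8,6)=7 g(8,8)=1
t=9: g(9,1)=42 g(9,3)=48 g(9,5)=27 g(9,7)=8 g(9,9)=1
t=10: g(10,0)=42 g(10,2)=90 g(10,4)=75 g(10,6)=35 g(10,8)=9 g(10,10)=1
t=11: g(11,1)=132 g(11,3)=165 g(11,5)=110 g(11,7)=44 g(11,9)=10 g(11,11)=1
t=12: g(12,0)=132 g(12,2)=297 g(12,4)=275 g(12,6)=154 g(12,8)=54 g(12,10)=11 g(12,12)=1
t=13: g(13,1)=429 g(13,3)=572 g(13,5)=429 g(13,7)=208 g(13,9)=65 g(13,11)=12 g(13,13)=1
t=14: g(14,0)=429 g(14,2)=1001 g(14,4)=1001 g(14,6)=637 g(14,8)=273 g(14,10)=77 g(14,12)=13 g(14,14)=1
Paths never hitting -1: Σ_s g(14,s) = 3432
Paths hitting -1: 2^14 - 3432 = 12952
P = 12952/16384 = 1619/2048

Answer: 1619/2048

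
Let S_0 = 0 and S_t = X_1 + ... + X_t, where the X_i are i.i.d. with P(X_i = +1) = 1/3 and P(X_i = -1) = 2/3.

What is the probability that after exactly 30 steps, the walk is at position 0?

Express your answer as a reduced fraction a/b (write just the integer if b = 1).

Answer: 564765655040/22876792454961

Derivation:
To be at 0 after 30 steps: need exactly 15 steps of +1 and 15 of -1.
Number of such sequences: C(30,15) = 155117520
Each has probability (1/3)^15 · (2/3)^15 = 32768/205891132094649
P = 155117520 · 32768/205891132094649 = 564765655040/22876792454961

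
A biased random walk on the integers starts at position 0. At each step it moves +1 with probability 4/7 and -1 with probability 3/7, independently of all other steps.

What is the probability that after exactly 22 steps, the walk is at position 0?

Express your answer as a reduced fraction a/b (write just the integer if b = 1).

To be at 0 after 22 steps: need exactly 11 steps of +1 and 11 of -1.
Number of such sequences: C(22,11) = 705432
Each has probability (4/7)^11 · (3/7)^11 = 743008370688/3909821048582988049
P = 705432 · 743008370688/3909821048582988049 = 74877411564453888/558545864083284007

Answer: 74877411564453888/558545864083284007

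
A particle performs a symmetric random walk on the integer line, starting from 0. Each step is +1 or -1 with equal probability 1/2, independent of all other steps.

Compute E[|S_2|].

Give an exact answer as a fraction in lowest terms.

S_2 takes values m ≡ 0 (mod 2) with |m| ≤ 2; P(S_2=m) = C(2,(2+m)/2)/2^2.
Total paths: 2^2 = 4
Distribution: P(S=-2)=1/4, P(S=0)=2/4, P(S=2)=1/4
E[|S_2|] = Σ_m |m|·P(S_2=m) = 4/4 = 1

Answer: 1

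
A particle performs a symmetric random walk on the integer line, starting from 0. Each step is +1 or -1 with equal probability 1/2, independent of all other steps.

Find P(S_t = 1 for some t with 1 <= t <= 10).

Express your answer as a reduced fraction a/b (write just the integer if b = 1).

Count via complement. Let g(t,s) = #length-t paths at position s with S_1..S_t all ≠ 1.
g(t,s) = g(t-1,s-1) + g(t-1,s+1) for s ≠ 1; g(t,1) = 0.
t=0: g(0,0)=1
t=1: g(1,-1)=1
t=2: g(2,-2)=1 g(2,0)=1
t=3: g(3,-3)=1 g(3,-1)=2
t=4: g(4,-4)=1 g(4,-2)=3 g(4,0)=2
t=5: g(5,-5)=1 g(5,-3)=4 g(5,-1)=5
t=6: g(6,-6)=1 g(6,-4)=5 g(6,-2)=9 g(6,0)=5
t=7: g(7,-7)=1 g(7,-5)=6 g(7,-3)=14 g(7,-1)=14
t=8: g(8,-8)=1 g(8,-6)=7 g(8,-4)=20 g(8,-2)=28 g(8,0)=14
t=9: g(9,-9)=1 g(9,-7)=8 g(9,-5)=27 g(9,-3)=48 g(9,-1)=42
t=10: g(10,-10)=1 g(10,-8)=9 g(10,-6)=35 g(10,-4)=75 g(10,-2)=90 g(10,0)=42
Paths never hitting 1: Σ_s g(10,s) = 252
Paths hitting 1: 2^10 - 252 = 772
P = 772/1024 = 193/256

Answer: 193/256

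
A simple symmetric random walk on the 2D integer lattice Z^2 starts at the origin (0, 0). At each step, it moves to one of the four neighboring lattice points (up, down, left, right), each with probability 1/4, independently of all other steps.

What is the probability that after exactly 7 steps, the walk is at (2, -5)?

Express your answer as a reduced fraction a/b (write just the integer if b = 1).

Let h be the number of horizontal steps (so 7-h are vertical). To end at (2,-5) need (h+2)/2 right-steps and ((7-h)-5)/2 up-steps.
Sum over h with 2 ≤ h ≤ 2, h ≡ 0 (mod 2), 7-h ≡ 1 (mod 2):
h=2: C(7,2)·C(2,2)·C(5,0) = 21·1·1 = 21
Total favorable: 21
Total paths: 4^7 = 16384
P = 21/16384 = 21/16384

Answer: 21/16384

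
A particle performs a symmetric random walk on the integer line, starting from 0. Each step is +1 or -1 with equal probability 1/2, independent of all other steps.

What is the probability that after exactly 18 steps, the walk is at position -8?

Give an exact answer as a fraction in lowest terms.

To reach position -8 after 18 steps: need 5 steps of +1 and 13 of -1.
Favorable paths: C(18,5) = 8568
Total paths: 2^18 = 262144
P = 8568/262144 = 1071/32768

Answer: 1071/32768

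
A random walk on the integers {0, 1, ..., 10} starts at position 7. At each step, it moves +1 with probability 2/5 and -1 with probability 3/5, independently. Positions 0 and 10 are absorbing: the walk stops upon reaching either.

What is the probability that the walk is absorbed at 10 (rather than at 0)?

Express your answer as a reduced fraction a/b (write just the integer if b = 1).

Biased walk: p = 2/5, q = 3/5, r = q/p = 3/2
Gambler's ruin: P(hit 10 before 0 | start at 7) = (1 - r^a)/(1 - r^N)
r^7 = 2187/128; r^10 = 59049/1024
P = (1 - 2187/128) / (1 - 59049/1024) = -2059/128 / -58025/1024 = 16472/58025

Answer: 16472/58025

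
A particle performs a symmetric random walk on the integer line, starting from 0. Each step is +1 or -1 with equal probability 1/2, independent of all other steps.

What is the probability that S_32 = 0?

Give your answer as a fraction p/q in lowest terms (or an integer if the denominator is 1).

To return to 0 after 32 steps: need exactly 16 steps of +1 and 16 of -1.
Favorable paths: C(32,16) = 601080390
Total paths: 2^32 = 4294967296
P = 601080390/4294967296 = 300540195/2147483648

Answer: 300540195/2147483648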